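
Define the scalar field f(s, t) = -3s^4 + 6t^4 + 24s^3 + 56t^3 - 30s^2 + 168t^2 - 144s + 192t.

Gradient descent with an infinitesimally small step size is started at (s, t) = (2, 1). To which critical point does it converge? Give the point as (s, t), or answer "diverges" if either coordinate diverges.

(3, -1)

f is separable, so gradient descent decouples: s follows -∂f/∂s, t follows -∂f/∂t.
∂f/∂s = -12(s - 4)(s - 3)(s + 1); at s=2 this is -72, so s increases.
∂f/∂t = 24(t + 1)(t + 2)(t + 4); at t=1 this is 720, so t decreases.
s converges to its nearest critical value 3 (a local min of the s-part); t converges to -1. The iterate converges to (3, -1).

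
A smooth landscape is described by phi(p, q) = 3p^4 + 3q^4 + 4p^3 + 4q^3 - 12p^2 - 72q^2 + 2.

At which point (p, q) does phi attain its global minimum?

(-2, -4)

phi(p,q) separates as A(p) + B(q) + 2, so its minimum is min A + min B + 2.
A'(p) = 12p(p - 1)(p + 2) vanishes at p ∈ {-2, 0, 1}; B'(q) = 12q(q - 3)(q + 4) vanishes at q ∈ {-4, 0, 3}.
Local minima of A (where A''>0): A(-2)=-32, A(1)=-5. Local minima of B: B(-4)=-640, B(3)=-297.
So the global minimum of phi is A(-2) + B(-4) + 2 = -32 − 640 + 2 = -670, attained at (-2, -4).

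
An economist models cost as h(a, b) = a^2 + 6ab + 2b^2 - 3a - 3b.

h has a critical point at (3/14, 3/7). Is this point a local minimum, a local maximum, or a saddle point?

saddle point

The Hessian of h is constant: H = [[2, 6], [6, 4]].
det(H) = 2·4 − 6² = -28.
Since det(H) < 0, H is indefinite and the critical point is a saddle point.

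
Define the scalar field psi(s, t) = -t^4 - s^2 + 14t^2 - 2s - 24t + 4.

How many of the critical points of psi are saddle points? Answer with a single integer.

1

psi separates as a function of s plus a function of t, so ∇psi=0 decouples.
∂psi/∂s = -2(s + 1) = 0 at s ∈ {-1}; ∂psi/∂t = -4(t - 2)(t - 1)(t + 3) = 0 at t ∈ {-3, 1, 2}.
The Hessian is diagonal: diag(psi_ss, psi_tt). Second derivatives: psi_ss(-1)=-2; psi_tt(-3)=-80, psi_tt(1)=16, psi_tt(2)=-20.
Saddle points occur where the two diagonal entries have opposite signs: (-1, 1). Count: 1.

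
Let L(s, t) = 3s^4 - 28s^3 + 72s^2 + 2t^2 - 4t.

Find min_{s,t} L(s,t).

-2

L(s,t) separates as P(s) + Q(t), so its minimum is min P + min Q.
P'(s) = 12s(s - 4)(s - 3) vanishes at s ∈ {0, 3, 4}; Q'(t) = 4(t - 1) vanishes at t ∈ {1}.
Local minima of P (where P''>0): P(0)=0, P(4)=128. Local minima of Q: Q(1)=-2.
So the global minimum of L is P(0) + Q(1) = 0 − 2 = -2, attained at (0, 1).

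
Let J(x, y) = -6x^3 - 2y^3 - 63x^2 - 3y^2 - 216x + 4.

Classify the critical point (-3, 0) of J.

local maximum

The mixed partial ∂²J/∂x∂y is 0, so the Hessian at any point is diag(J_xx, J_yy) = diag(-18(2x + 7), -6(2y + 1)).
At (-3, 0): H = diag(-18, -6).
Both eigenvalues are negative, so H is negative definite: a local maximum.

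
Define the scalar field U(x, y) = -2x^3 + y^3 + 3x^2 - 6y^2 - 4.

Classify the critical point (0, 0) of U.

The mixed partial ∂²U/∂x∂y is 0, so the Hessian at any point is diag(U_xx, U_yy) = diag(6(-2x + 1), 6(y - 2)).
At (0, 0): H = diag(6, -12).
The eigenvalues have opposite signs, so H is indefinite: a saddle point.

saddle point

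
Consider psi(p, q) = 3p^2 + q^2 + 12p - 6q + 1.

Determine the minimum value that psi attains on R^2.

-20

psi(p,q) separates as A(p) + B(q) + 1, so its minimum is min A + min B + 1.
A'(p) = 6p + 12 vanishes at p ∈ {-2}; B'(q) = 2q - 6 vanishes at q ∈ {3}.
Local minima of A (where A''>0): A(-2)=-12. Local minima of B: B(3)=-9.
So the global minimum of psi is A(-2) + B(3) + 1 = -12 − 9 + 1 = -20, attained at (-2, 3).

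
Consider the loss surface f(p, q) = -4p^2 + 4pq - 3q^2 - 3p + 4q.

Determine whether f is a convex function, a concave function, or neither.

f is quadratic, so its Hessian is the constant matrix H = [[-8, 4], [4, -6]].
det(H) = 32, tr(H) = -14.
det(H) > 0 and tr(H) < 0, so H is negative definite everywhere: concave.

concave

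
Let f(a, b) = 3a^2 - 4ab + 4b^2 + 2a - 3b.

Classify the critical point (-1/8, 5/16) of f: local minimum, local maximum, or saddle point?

local minimum

The Hessian of f is constant: H = [[6, -4], [-4, 8]].
det(H) = 6·8 − (-4)² = 32.
det(H) > 0 and tr(H) = 14 > 0, so H is positive definite and the point is a local minimum.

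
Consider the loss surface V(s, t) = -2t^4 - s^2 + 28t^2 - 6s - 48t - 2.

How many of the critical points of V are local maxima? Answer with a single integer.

2

V separates as a function of s plus a function of t, so ∇V=0 decouples.
∂V/∂s = -2(s + 3) = 0 at s ∈ {-3}; ∂V/∂t = -8(t - 2)(t - 1)(t + 3) = 0 at t ∈ {-3, 1, 2}.
The Hessian is diagonal: diag(V_ss, V_tt). Second derivatives: V_ss(-3)=-2; V_tt(-3)=-160, V_tt(1)=32, V_tt(2)=-40.
Local maxima occur where both diagonal entries negative: (-3, -3), (-3, 2). Count: 2.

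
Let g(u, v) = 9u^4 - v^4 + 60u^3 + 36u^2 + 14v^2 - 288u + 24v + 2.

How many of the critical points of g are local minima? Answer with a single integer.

2

g separates as a function of u plus a function of v, so ∇g=0 decouples.
∂g/∂u = 36(u - 1)(u + 2)(u + 4) = 0 at u ∈ {-4, -2, 1}; ∂g/∂v = -4(v - 3)(v + 1)(v + 2) = 0 at v ∈ {-2, -1, 3}.
The Hessian is diagonal: diag(g_uu, g_vv). Second derivatives: g_uu(-4)=360, g_uu(-2)=-216, g_uu(1)=540; g_vv(-2)=-20, g_vv(-1)=16, g_vv(3)=-80.
Local minima occur where both diagonal entries positive: (-4, -1), (1, -1). Count: 2.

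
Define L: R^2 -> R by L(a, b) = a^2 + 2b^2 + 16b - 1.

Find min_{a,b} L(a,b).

L(a,b) separates as P(a) + Q(b) − 1, so its minimum is min P + min Q − 1.
P'(a) = 2a vanishes at a ∈ {0}; Q'(b) = 4b + 16 vanishes at b ∈ {-4}.
Local minima of P (where P''>0): P(0)=0. Local minima of Q: Q(-4)=-32.
So the global minimum of L is P(0) + Q(-4) − 1 = 0 − 32 − 1 = -33, attained at (0, -4).

-33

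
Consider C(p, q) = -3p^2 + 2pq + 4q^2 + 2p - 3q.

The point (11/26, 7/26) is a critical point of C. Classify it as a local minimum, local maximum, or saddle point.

The Hessian of C is constant: H = [[-6, 2], [2, 8]].
det(H) = (-6)·8 − 2² = -52.
Since det(H) < 0, H is indefinite and the critical point is a saddle point.

saddle point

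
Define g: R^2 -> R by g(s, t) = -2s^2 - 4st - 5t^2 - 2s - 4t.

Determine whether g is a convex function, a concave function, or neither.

concave

g is quadratic, so its Hessian is the constant matrix H = [[-4, -4], [-4, -10]].
det(H) = 24, tr(H) = -14.
det(H) > 0 and tr(H) < 0, so H is negative definite everywhere: concave.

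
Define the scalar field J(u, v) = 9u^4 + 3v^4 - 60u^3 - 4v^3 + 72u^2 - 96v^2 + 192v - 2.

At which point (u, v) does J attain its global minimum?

J(u,v) separates as P(u) + Q(v) − 2, so its minimum is min P + min Q − 2.
P'(u) = 36u(u - 4)(u - 1) vanishes at u ∈ {0, 1, 4}; Q'(v) = 12(v - 4)(v - 1)(v + 4) vanishes at v ∈ {-4, 1, 4}.
Local minima of P (where P''>0): P(0)=0, P(4)=-384. Local minima of Q: Q(-4)=-1280, Q(4)=-256.
So the global minimum of J is P(4) + Q(-4) − 2 = -384 − 1280 − 2 = -1666, attained at (4, -4).

(4, -4)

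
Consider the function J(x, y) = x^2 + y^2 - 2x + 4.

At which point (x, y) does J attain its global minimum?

(1, 0)

J(x,y) separates as P(x) + Q(y) + 4, so its minimum is min P + min Q + 4.
P'(x) = 2x - 2 vanishes at x ∈ {1}; Q'(y) = 2y vanishes at y ∈ {0}.
Local minima of P (where P''>0): P(1)=-1. Local minima of Q: Q(0)=0.
So the global minimum of J is P(1) + Q(0) + 4 = -1 + 0 + 4 = 3, attained at (1, 0).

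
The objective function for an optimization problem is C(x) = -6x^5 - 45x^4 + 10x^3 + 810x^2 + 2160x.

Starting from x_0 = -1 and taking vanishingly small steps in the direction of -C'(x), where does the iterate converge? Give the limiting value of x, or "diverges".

-2

C'(x) = -30(x - 3)(x + 2)(x + 3)(x + 4), so C'(-1) = 720.
Gradient descent moves in the -C' direction, i.e. x is decreasing.
The nearest critical point in that direction is x = -2, where C'' = 300 > 0 (a local minimum). The iterate converges there.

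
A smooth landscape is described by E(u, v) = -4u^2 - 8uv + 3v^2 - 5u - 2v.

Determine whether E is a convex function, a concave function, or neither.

E is quadratic, so its Hessian is the constant matrix H = [[-8, -8], [-8, 6]].
det(H) = -112, tr(H) = -2.
det(H) < 0, so H is indefinite: neither convex nor concave.

neither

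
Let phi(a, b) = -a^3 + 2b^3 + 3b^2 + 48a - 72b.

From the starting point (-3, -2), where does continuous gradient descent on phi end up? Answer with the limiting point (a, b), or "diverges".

(-4, 3)

phi is separable, so gradient descent decouples: a follows -∂phi/∂a, b follows -∂phi/∂b.
∂phi/∂a = -3(a - 4)(a + 4); at a=-3 this is 21, so a decreases.
∂phi/∂b = 6(b - 3)(b + 4); at b=-2 this is -60, so b increases.
a converges to its nearest critical value -4 (a local min of the a-part); b converges to 3. The iterate converges to (-4, 3).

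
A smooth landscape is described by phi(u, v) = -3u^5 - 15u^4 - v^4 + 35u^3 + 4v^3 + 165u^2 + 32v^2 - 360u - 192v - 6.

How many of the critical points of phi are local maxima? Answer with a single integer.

4

phi separates as a function of u plus a function of v, so ∇phi=0 decouples.
∂phi/∂u = -15(u - 2)(u - 1)(u + 3)(u + 4) = 0 at u ∈ {-4, -3, 1, 2}; ∂phi/∂v = -4(v - 4)(v - 3)(v + 4) = 0 at v ∈ {-4, 3, 4}.
The Hessian is diagonal: diag(phi_uu, phi_vv). Second derivatives: phi_uu(-4)=450, phi_uu(-3)=-300, phi_uu(1)=300, phi_uu(2)=-450; phi_vv(-4)=-224, phi_vv(3)=28, phi_vv(4)=-32.
Local maxima occur where both diagonal entries negative: (-3, -4), (-3, 4), (2, -4), (2, 4). Count: 4.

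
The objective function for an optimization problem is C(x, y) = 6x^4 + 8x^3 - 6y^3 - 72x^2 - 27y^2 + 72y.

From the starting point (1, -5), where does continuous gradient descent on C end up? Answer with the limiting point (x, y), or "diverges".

C is separable, so gradient descent decouples: x follows -∂C/∂x, y follows -∂C/∂y.
∂C/∂x = 24x(x - 2)(x + 3); at x=1 this is -96, so x increases.
∂C/∂y = -18(y - 1)(y + 4); at y=-5 this is -108, so y increases.
x converges to its nearest critical value 2 (a local min of the x-part); y converges to -4. The iterate converges to (2, -4).

(2, -4)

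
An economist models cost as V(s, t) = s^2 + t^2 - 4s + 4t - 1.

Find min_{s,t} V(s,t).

-9

V(s,t) separates as P(s) + Q(t) − 1, so its minimum is min P + min Q − 1.
P'(s) = 2s - 4 vanishes at s ∈ {2}; Q'(t) = 2(t + 2) vanishes at t ∈ {-2}.
Local minima of P (where P''>0): P(2)=-4. Local minima of Q: Q(-2)=-4.
So the global minimum of V is P(2) + Q(-2) − 1 = -4 − 4 − 1 = -9, attained at (2, -2).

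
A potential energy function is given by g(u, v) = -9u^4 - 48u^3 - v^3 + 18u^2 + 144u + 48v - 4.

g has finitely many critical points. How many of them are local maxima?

g separates as a function of u plus a function of v, so ∇g=0 decouples.
∂g/∂u = -36(u - 1)(u + 1)(u + 4) = 0 at u ∈ {-4, -1, 1}; ∂g/∂v = -3(v - 4)(v + 4) = 0 at v ∈ {-4, 4}.
The Hessian is diagonal: diag(g_uu, g_vv). Second derivatives: g_uu(-4)=-540, g_uu(-1)=216, g_uu(1)=-360; g_vv(-4)=24, g_vv(4)=-24.
Local maxima occur where both diagonal entries negative: (-4, 4), (1, 4). Count: 2.

2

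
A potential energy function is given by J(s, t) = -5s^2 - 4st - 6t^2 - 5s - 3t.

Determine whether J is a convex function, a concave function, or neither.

concave

J is quadratic, so its Hessian is the constant matrix H = [[-10, -4], [-4, -12]].
det(H) = 104, tr(H) = -22.
det(H) > 0 and tr(H) < 0, so H is negative definite everywhere: concave.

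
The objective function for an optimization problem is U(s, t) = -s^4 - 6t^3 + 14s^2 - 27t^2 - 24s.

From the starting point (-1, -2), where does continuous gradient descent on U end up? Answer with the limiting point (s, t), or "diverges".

(1, -3)

U is separable, so gradient descent decouples: s follows -∂U/∂s, t follows -∂U/∂t.
∂U/∂s = -4(s - 2)(s - 1)(s + 3); at s=-1 this is -48, so s increases.
∂U/∂t = -18t(t + 3); at t=-2 this is 36, so t decreases.
s converges to its nearest critical value 1 (a local min of the s-part); t converges to -3. The iterate converges to (1, -3).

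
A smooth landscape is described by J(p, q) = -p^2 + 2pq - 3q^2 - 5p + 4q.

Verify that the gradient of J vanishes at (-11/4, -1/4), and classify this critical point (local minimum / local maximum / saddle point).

local maximum

∇J = (-2p + 2q - 5, 2p - 6q + 4); substituting (-11/4, -1/4) gives ∇J = (0, 0), so (-11/4, -1/4) is indeed a critical point.
The Hessian of J is constant: H = [[-2, 2], [2, -6]].
det(H) = (-2)·(-6) − 2² = 8.
det(H) > 0 and tr(H) = -8 < 0, so H is negative definite and the point is a local maximum.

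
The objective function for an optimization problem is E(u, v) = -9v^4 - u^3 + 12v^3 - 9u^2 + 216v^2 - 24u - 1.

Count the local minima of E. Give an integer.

E separates as a function of u plus a function of v, so ∇E=0 decouples.
∂E/∂u = -3(u + 2)(u + 4) = 0 at u ∈ {-4, -2}; ∂E/∂v = -36v(v - 4)(v + 3) = 0 at v ∈ {-3, 0, 4}.
The Hessian is diagonal: diag(E_uu, E_vv). Second derivatives: E_uu(-4)=6, E_uu(-2)=-6; E_vv(-3)=-756, E_vv(0)=432, E_vv(4)=-1008.
Local minima occur where both diagonal entries positive: (-4, 0). Count: 1.

1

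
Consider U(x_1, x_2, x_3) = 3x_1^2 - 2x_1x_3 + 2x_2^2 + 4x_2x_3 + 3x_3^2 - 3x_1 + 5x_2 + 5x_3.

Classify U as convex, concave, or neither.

U is quadratic, so its Hessian is the constant matrix H = [[6, 0, -2], [0, 4, 4], [-2, 4, 6]].
Leading principal minors: 6, 24, 32.
All positive ⇒ H ≻ 0 ⇒ convex.

convex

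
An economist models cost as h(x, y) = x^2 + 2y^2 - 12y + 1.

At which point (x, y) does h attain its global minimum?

(0, 3)

h(x,y) separates as P(x) + Q(y) + 1, so its minimum is min P + min Q + 1.
P'(x) = 2x vanishes at x ∈ {0}; Q'(y) = 4y - 12 vanishes at y ∈ {3}.
Local minima of P (where P''>0): P(0)=0. Local minima of Q: Q(3)=-18.
So the global minimum of h is P(0) + Q(3) + 1 = 0 − 18 + 1 = -17, attained at (0, 3).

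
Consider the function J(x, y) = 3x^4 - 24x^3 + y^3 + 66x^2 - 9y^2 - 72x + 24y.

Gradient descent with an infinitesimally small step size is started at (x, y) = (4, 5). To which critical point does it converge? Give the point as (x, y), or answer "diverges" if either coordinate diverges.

(3, 4)

J is separable, so gradient descent decouples: x follows -∂J/∂x, y follows -∂J/∂y.
∂J/∂x = 12(x - 3)(x - 2)(x - 1); at x=4 this is 72, so x decreases.
∂J/∂y = 3(y - 4)(y - 2); at y=5 this is 9, so y decreases.
x converges to its nearest critical value 3 (a local min of the x-part); y converges to 4. The iterate converges to (3, 4).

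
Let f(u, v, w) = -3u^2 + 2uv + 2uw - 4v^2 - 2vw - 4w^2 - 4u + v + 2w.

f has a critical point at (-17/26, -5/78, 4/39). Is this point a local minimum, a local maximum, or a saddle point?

The Hessian is constant: H = [[-6, 2, 2], [2, -8, -2], [2, -2, -8]].
Leading principal minors: Δ₁ = -6, Δ₂ = 44, Δ₃ = -312.
The minors alternate sign starting negative (−, +, −), so H is negative definite: a local maximum.

local maximum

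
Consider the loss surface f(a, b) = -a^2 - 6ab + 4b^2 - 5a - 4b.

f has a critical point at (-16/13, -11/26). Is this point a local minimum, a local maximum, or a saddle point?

The Hessian of f is constant: H = [[-2, -6], [-6, 8]].
det(H) = (-2)·8 − (-6)² = -52.
Since det(H) < 0, H is indefinite and the critical point is a saddle point.

saddle point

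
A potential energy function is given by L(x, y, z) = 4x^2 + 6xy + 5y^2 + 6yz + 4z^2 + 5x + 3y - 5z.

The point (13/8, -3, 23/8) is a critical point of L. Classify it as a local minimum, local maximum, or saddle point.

local minimum

The Hessian is constant: H = [[8, 6, 0], [6, 10, 6], [0, 6, 8]].
Leading principal minors: Δ₁ = 8, Δ₂ = 44, Δ₃ = 64.
All leading minors are positive, so H is positive definite: a local minimum.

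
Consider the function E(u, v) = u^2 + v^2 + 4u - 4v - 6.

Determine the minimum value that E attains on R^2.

-14

E(u,v) separates as P(u) + Q(v) − 6, so its minimum is min P + min Q − 6.
P'(u) = 2u + 4 vanishes at u ∈ {-2}; Q'(v) = 2v - 4 vanishes at v ∈ {2}.
Local minima of P (where P''>0): P(-2)=-4. Local minima of Q: Q(2)=-4.
So the global minimum of E is P(-2) + Q(2) − 6 = -4 − 4 − 6 = -14, attained at (-2, 2).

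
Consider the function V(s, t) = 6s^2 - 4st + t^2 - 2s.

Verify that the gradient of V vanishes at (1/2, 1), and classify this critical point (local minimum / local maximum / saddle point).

∇V = (12s - 4t - 2, -4s + 2t); substituting (1/2, 1) gives ∇V = (0, 0), so (1/2, 1) is indeed a critical point.
The Hessian of V is constant: H = [[12, -4], [-4, 2]].
det(H) = 12·2 − (-4)² = 8.
det(H) > 0 and tr(H) = 14 > 0, so H is positive definite and the point is a local minimum.

local minimum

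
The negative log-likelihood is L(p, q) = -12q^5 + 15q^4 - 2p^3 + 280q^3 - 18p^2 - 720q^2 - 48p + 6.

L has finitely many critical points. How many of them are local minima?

L separates as a function of p plus a function of q, so ∇L=0 decouples.
∂L/∂p = -6(p + 2)(p + 4) = 0 at p ∈ {-4, -2}; ∂L/∂q = -60q(q - 3)(q - 2)(q + 4) = 0 at q ∈ {-4, 0, 2, 3}.
The Hessian is diagonal: diag(L_pp, L_qq). Second derivatives: L_pp(-4)=12, L_pp(-2)=-12; L_qq(-4)=10080, L_qq(0)=-1440, L_qq(2)=720, L_qq(3)=-1260.
Local minima occur where both diagonal entries positive: (-4, -4), (-4, 2). Count: 2.

2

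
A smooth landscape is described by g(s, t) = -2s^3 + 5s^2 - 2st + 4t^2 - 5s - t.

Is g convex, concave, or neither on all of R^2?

The term -2s^3 is cubic, so the Hessian is not constant.
∂²g/∂s² = -12s + 10, which takes both signs as s varies (negative for sufficiently large s). A diagonal entry of the Hessian changing sign means the Hessian is neither positive- nor negative-semidefinite on all of R^2.

neither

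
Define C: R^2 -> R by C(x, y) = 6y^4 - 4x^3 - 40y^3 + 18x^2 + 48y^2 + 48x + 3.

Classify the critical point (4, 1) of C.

The mixed partial ∂²C/∂x∂y is 0, so the Hessian at any point is diag(C_xx, C_yy) = diag(12(-2x + 3), 24(3y^2 - 10y + 4)).
At (4, 1): H = diag(-60, -72).
Both eigenvalues are negative, so H is negative definite: a local maximum.

local maximum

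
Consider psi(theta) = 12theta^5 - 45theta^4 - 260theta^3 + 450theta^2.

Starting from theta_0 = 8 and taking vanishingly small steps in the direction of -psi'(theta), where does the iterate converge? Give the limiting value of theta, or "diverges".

5

psi'(theta) = 60theta(theta - 5)(theta - 1)(theta + 3), so psi'(8) = 110880.
Gradient descent moves in the -psi' direction, i.e. theta is decreasing.
The nearest critical point in that direction is theta = 5, where psi'' = 9600 > 0 (a local minimum). The iterate converges there.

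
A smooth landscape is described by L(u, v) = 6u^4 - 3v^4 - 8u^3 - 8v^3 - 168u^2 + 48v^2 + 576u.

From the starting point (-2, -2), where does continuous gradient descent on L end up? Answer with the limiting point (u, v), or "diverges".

(-4, 0)

L is separable, so gradient descent decouples: u follows -∂L/∂u, v follows -∂L/∂v.
∂L/∂u = 24(u - 3)(u - 2)(u + 4); at u=-2 this is 960, so u decreases.
∂L/∂v = -12v(v - 2)(v + 4); at v=-2 this is -192, so v increases.
u converges to its nearest critical value -4 (a local min of the u-part); v converges to 0. The iterate converges to (-4, 0).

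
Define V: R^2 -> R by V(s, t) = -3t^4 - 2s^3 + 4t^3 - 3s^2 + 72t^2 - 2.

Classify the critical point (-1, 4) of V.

The mixed partial ∂²V/∂s∂t is 0, so the Hessian at any point is diag(V_ss, V_tt) = diag(-6(2s + 1), 12(-3t^2 + 2t + 12)).
At (-1, 4): H = diag(6, -336).
The eigenvalues have opposite signs, so H is indefinite: a saddle point.

saddle point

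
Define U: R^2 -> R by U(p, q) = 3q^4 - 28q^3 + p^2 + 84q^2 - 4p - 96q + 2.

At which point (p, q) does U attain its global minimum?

U(p,q) separates as A(p) + B(q) + 2, so its minimum is min A + min B + 2.
A'(p) = 2p - 4 vanishes at p ∈ {2}; B'(q) = 12(q - 4)(q - 2)(q - 1) vanishes at q ∈ {1, 2, 4}.
Local minima of A (where A''>0): A(2)=-4. Local minima of B: B(1)=-37, B(4)=-64.
So the global minimum of U is A(2) + B(4) + 2 = -4 − 64 + 2 = -66, attained at (2, 4).

(2, 4)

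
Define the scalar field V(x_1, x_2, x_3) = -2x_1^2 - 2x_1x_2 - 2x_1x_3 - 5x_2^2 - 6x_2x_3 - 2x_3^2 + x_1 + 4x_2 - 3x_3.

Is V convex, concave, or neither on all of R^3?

V is quadratic, so its Hessian is the constant matrix H = [[-4, -2, -2], [-2, -10, -6], [-2, -6, -4]].
Leading principal minors: -4, 36, -8.
Signs alternate −, +, − ⇒ H ≺ 0 ⇒ concave.

concave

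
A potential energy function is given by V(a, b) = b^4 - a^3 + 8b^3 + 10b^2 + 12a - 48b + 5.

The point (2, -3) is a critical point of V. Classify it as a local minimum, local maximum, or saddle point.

local maximum

The mixed partial ∂²V/∂a∂b is 0, so the Hessian at any point is diag(V_aa, V_bb) = diag(-6a, 4(3b^2 + 12b + 5)).
At (2, -3): H = diag(-12, -16).
Both eigenvalues are negative, so H is negative definite: a local maximum.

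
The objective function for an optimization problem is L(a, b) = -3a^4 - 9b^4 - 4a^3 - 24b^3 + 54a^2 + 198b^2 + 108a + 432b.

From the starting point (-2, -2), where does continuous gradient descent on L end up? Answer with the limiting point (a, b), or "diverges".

(-1, -1)

L is separable, so gradient descent decouples: a follows -∂L/∂a, b follows -∂L/∂b.
∂L/∂a = -12(a - 3)(a + 1)(a + 3); at a=-2 this is -60, so a increases.
∂L/∂b = -36(b - 3)(b + 1)(b + 4); at b=-2 this is -360, so b increases.
a converges to its nearest critical value -1 (a local min of the a-part); b converges to -1. The iterate converges to (-1, -1).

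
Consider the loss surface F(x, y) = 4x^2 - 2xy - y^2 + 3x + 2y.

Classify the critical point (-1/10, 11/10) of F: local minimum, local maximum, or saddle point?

saddle point

The Hessian of F is constant: H = [[8, -2], [-2, -2]].
det(H) = 8·(-2) − (-2)² = -20.
Since det(H) < 0, H is indefinite and the critical point is a saddle point.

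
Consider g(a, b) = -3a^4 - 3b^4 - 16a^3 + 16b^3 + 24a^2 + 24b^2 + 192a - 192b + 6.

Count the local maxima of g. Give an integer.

4

g separates as a function of a plus a function of b, so ∇g=0 decouples.
∂g/∂a = -12(a - 2)(a + 2)(a + 4) = 0 at a ∈ {-4, -2, 2}; ∂g/∂b = -12(b - 4)(b - 2)(b + 2) = 0 at b ∈ {-2, 2, 4}.
The Hessian is diagonal: diag(g_aa, g_bb). Second derivatives: g_aa(-4)=-144, g_aa(-2)=96, g_aa(2)=-288; g_bb(-2)=-288, g_bb(2)=96, g_bb(4)=-144.
Local maxima occur where both diagonal entries negative: (-4, -2), (-4, 4), (2, -2), (2, 4). Count: 4.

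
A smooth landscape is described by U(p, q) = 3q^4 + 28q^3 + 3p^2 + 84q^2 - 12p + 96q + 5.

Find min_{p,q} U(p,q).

-71

U(p,q) separates as A(p) + B(q) + 5, so its minimum is min A + min B + 5.
A'(p) = 6p - 12 vanishes at p ∈ {2}; B'(q) = 12(q + 1)(q + 2)(q + 4) vanishes at q ∈ {-4, -2, -1}.
Local minima of A (where A''>0): A(2)=-12. Local minima of B: B(-4)=-64, B(-1)=-37.
So the global minimum of U is A(2) + B(-4) + 5 = -12 − 64 + 5 = -71, attained at (2, -4).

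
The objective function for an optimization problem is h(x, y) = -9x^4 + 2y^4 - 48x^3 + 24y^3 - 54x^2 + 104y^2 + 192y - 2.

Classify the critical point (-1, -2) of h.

The mixed partial ∂²h/∂x∂y is 0, so the Hessian at any point is diag(h_xx, h_yy) = diag(-36(3x^2 + 8x + 3), 8(3y^2 + 18y + 26)).
At (-1, -2): H = diag(72, 16).
Both eigenvalues are positive, so H is positive definite: a local minimum.

local minimum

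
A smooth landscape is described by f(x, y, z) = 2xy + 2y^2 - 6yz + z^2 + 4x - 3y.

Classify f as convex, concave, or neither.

f is quadratic, so its Hessian is the constant matrix H = [[0, 2, 0], [2, 4, -6], [0, -6, 2]].
Leading principal minors: 0, -4, -8.
Neither pattern holds ⇒ H is indefinite ⇒ neither convex nor concave.

neither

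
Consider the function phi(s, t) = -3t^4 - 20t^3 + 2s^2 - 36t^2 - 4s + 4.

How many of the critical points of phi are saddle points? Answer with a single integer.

phi separates as a function of s plus a function of t, so ∇phi=0 decouples.
∂phi/∂s = 4(s - 1) = 0 at s ∈ {1}; ∂phi/∂t = -12t(t + 2)(t + 3) = 0 at t ∈ {-3, -2, 0}.
The Hessian is diagonal: diag(phi_ss, phi_tt). Second derivatives: phi_ss(1)=4; phi_tt(-3)=-36, phi_tt(-2)=24, phi_tt(0)=-72.
Saddle points occur where the two diagonal entries have opposite signs: (1, -3), (1, 0). Count: 2.

2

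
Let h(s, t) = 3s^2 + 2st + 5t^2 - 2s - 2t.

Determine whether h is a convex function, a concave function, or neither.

h is quadratic, so its Hessian is the constant matrix H = [[6, 2], [2, 10]].
det(H) = 56, tr(H) = 16.
det(H) > 0 and tr(H) > 0, so H is positive definite everywhere: convex.

convex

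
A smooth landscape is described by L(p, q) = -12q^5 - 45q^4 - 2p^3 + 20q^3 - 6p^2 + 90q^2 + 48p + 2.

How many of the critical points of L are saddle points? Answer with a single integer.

L separates as a function of p plus a function of q, so ∇L=0 decouples.
∂L/∂p = -6(p - 2)(p + 4) = 0 at p ∈ {-4, 2}; ∂L/∂q = -60q(q - 1)(q + 1)(q + 3) = 0 at q ∈ {-3, -1, 0, 1}.
The Hessian is diagonal: diag(L_pp, L_qq). Second derivatives: L_pp(-4)=36, L_pp(2)=-36; L_qq(-3)=1440, L_qq(-1)=-240, L_qq(0)=180, L_qq(1)=-480.
Saddle points occur where the two diagonal entries have opposite signs: (-4, -1), (-4, 1), (2, -3), (2, 0). Count: 4.

4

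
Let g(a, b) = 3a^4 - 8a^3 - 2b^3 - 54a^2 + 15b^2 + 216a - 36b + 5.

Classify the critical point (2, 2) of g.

The mixed partial ∂²g/∂a∂b is 0, so the Hessian at any point is diag(g_aa, g_bb) = diag(12(3a^2 - 4a - 9), 6(-2b + 5)).
At (2, 2): H = diag(-60, 6).
The eigenvalues have opposite signs, so H is indefinite: a saddle point.

saddle point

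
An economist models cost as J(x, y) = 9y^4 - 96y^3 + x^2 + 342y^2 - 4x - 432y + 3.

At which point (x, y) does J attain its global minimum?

(2, 1)

J(x,y) separates as P(x) + Q(y) + 3, so its minimum is min P + min Q + 3.
P'(x) = 2x - 4 vanishes at x ∈ {2}; Q'(y) = 36(y - 4)(y - 3)(y - 1) vanishes at y ∈ {1, 3, 4}.
Local minima of P (where P''>0): P(2)=-4. Local minima of Q: Q(1)=-177, Q(4)=-96.
So the global minimum of J is P(2) + Q(1) + 3 = -4 − 177 + 3 = -178, attained at (2, 1).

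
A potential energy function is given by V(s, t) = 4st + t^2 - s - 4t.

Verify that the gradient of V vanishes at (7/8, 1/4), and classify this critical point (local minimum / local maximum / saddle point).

saddle point

∇V = (4t - 1, 4s + 2t - 4); substituting (7/8, 1/4) gives ∇V = (0, 0), so (7/8, 1/4) is indeed a critical point.
The Hessian of V is constant: H = [[0, 4], [4, 2]].
det(H) = 0·2 − 4² = -16.
Since det(H) < 0, H is indefinite and the critical point is a saddle point.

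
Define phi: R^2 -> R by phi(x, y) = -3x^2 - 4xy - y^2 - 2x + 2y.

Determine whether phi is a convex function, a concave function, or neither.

phi is quadratic, so its Hessian is the constant matrix H = [[-6, -4], [-4, -2]].
det(H) = -4, tr(H) = -8.
det(H) < 0, so H is indefinite: neither convex nor concave.

neither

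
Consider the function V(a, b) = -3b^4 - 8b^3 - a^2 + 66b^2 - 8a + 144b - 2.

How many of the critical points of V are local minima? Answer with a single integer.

V separates as a function of a plus a function of b, so ∇V=0 decouples.
∂V/∂a = -2(a + 4) = 0 at a ∈ {-4}; ∂V/∂b = -12(b - 3)(b + 1)(b + 4) = 0 at b ∈ {-4, -1, 3}.
The Hessian is diagonal: diag(V_aa, V_bb). Second derivatives: V_aa(-4)=-2; V_bb(-4)=-252, V_bb(-1)=144, V_bb(3)=-336.
Local minima occur where both diagonal entries positive: none. Count: 0.

0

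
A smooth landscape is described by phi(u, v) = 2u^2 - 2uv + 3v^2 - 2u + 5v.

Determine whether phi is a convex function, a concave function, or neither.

convex

phi is quadratic, so its Hessian is the constant matrix H = [[4, -2], [-2, 6]].
det(H) = 20, tr(H) = 10.
det(H) > 0 and tr(H) > 0, so H is positive definite everywhere: convex.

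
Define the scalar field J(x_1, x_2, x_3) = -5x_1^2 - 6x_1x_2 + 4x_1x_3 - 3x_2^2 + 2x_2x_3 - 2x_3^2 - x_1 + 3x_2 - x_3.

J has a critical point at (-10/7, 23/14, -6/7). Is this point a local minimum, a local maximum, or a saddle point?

local maximum

The Hessian is constant: H = [[-10, -6, 4], [-6, -6, 2], [4, 2, -4]].
Leading principal minors: Δ₁ = -10, Δ₂ = 24, Δ₃ = -56.
The minors alternate sign starting negative (−, +, −), so H is negative definite: a local maximum.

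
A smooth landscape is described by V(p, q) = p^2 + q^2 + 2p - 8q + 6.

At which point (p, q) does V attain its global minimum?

(-1, 4)

V(p,q) separates as A(p) + B(q) + 6, so its minimum is min A + min B + 6.
A'(p) = 2p + 2 vanishes at p ∈ {-1}; B'(q) = 2q - 8 vanishes at q ∈ {4}.
Local minima of A (where A''>0): A(-1)=-1. Local minima of B: B(4)=-16.
So the global minimum of V is A(-1) + B(4) + 6 = -1 − 16 + 6 = -11, attained at (-1, 4).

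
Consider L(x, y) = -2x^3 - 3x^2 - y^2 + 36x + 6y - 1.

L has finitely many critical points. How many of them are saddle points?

1

L separates as a function of x plus a function of y, so ∇L=0 decouples.
∂L/∂x = -6(x - 2)(x + 3) = 0 at x ∈ {-3, 2}; ∂L/∂y = -2(y - 3) = 0 at y ∈ {3}.
The Hessian is diagonal: diag(L_xx, L_yy). Second derivatives: L_xx(-3)=30, L_xx(2)=-30; L_yy(3)=-2.
Saddle points occur where the two diagonal entries have opposite signs: (-3, 3). Count: 1.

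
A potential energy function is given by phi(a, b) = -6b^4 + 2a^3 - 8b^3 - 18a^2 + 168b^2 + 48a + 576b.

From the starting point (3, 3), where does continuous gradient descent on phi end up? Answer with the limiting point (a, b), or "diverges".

phi is separable, so gradient descent decouples: a follows -∂phi/∂a, b follows -∂phi/∂b.
∂phi/∂a = 6(a - 4)(a - 2); at a=3 this is -6, so a increases.
∂phi/∂b = -24(b - 4)(b + 2)(b + 3); at b=3 this is 720, so b decreases.
a converges to its nearest critical value 4 (a local min of the a-part); b converges to -2. The iterate converges to (4, -2).

(4, -2)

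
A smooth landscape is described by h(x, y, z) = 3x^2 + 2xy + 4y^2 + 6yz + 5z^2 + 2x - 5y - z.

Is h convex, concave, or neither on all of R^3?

convex

h is quadratic, so its Hessian is the constant matrix H = [[6, 2, 0], [2, 8, 6], [0, 6, 10]].
Leading principal minors: 6, 44, 224.
All positive ⇒ H ≻ 0 ⇒ convex.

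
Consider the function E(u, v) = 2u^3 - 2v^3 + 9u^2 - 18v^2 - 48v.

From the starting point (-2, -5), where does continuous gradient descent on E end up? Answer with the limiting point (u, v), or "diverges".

(0, -4)

E is separable, so gradient descent decouples: u follows -∂E/∂u, v follows -∂E/∂v.
∂E/∂u = 6u(u + 3); at u=-2 this is -12, so u increases.
∂E/∂v = -6(v + 2)(v + 4); at v=-5 this is -18, so v increases.
u converges to its nearest critical value 0 (a local min of the u-part); v converges to -4. The iterate converges to (0, -4).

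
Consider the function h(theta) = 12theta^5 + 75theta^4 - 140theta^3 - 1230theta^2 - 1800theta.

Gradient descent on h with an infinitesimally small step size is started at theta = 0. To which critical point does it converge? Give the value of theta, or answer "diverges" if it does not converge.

3

h'(theta) = 60(theta - 3)(theta + 1)(theta + 2)(theta + 5), so h'(0) = -1800.
Gradient descent moves in the -h' direction, i.e. theta is increasing.
The nearest critical point in that direction is theta = 3, where h'' = 9600 > 0 (a local minimum). The iterate converges there.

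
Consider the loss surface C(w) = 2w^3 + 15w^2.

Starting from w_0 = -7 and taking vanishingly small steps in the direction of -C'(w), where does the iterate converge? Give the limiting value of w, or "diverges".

diverges

C'(w) = 6w(w + 5), so C'(-7) = 84.
Gradient descent moves in the -C' direction, i.e. w is decreasing.
There is no critical point below w=-7, and C' keeps the same sign, so the iterate runs off to −∞.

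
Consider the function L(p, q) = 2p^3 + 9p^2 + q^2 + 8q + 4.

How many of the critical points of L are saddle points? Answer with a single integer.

L separates as a function of p plus a function of q, so ∇L=0 decouples.
∂L/∂p = 6p(p + 3) = 0 at p ∈ {-3, 0}; ∂L/∂q = 2(q + 4) = 0 at q ∈ {-4}.
The Hessian is diagonal: diag(L_pp, L_qq). Second derivatives: L_pp(-3)=-18, L_pp(0)=18; L_qq(-4)=2.
Saddle points occur where the two diagonal entries have opposite signs: (-3, -4). Count: 1.

1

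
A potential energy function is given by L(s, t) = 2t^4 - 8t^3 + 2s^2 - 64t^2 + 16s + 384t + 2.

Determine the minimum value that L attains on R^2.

-1566

L(s,t) separates as P(s) + Q(t) + 2, so its minimum is min P + min Q + 2.
P'(s) = 4s + 16 vanishes at s ∈ {-4}; Q'(t) = 8(t - 4)(t - 3)(t + 4) vanishes at t ∈ {-4, 3, 4}.
Local minima of P (where P''>0): P(-4)=-32. Local minima of Q: Q(-4)=-1536, Q(4)=512.
So the global minimum of L is P(-4) + Q(-4) + 2 = -32 − 1536 + 2 = -1566, attained at (-4, -4).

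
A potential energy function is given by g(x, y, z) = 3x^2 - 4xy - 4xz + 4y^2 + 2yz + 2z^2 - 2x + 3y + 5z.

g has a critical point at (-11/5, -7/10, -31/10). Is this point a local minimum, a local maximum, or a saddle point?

local minimum

The Hessian is constant: H = [[6, -4, -4], [-4, 8, 2], [-4, 2, 4]].
Leading principal minors: Δ₁ = 6, Δ₂ = 32, Δ₃ = 40.
All leading minors are positive, so H is positive definite: a local minimum.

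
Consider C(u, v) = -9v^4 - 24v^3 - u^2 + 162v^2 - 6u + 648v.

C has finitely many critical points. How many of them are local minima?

0

C separates as a function of u plus a function of v, so ∇C=0 decouples.
∂C/∂u = -2(u + 3) = 0 at u ∈ {-3}; ∂C/∂v = -36(v - 3)(v + 2)(v + 3) = 0 at v ∈ {-3, -2, 3}.
The Hessian is diagonal: diag(C_uu, C_vv). Second derivatives: C_uu(-3)=-2; C_vv(-3)=-216, C_vv(-2)=180, C_vv(3)=-1080.
Local minima occur where both diagonal entries positive: none. Count: 0.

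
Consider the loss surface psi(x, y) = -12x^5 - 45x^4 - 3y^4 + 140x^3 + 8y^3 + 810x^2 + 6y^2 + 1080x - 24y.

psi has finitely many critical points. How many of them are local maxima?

4

psi separates as a function of x plus a function of y, so ∇psi=0 decouples.
∂psi/∂x = -60(x - 3)(x + 1)(x + 2)(x + 3) = 0 at x ∈ {-3, -2, -1, 3}; ∂psi/∂y = -12(y - 2)(y - 1)(y + 1) = 0 at y ∈ {-1, 1, 2}.
The Hessian is diagonal: diag(psi_xx, psi_yy). Second derivatives: psi_xx(-3)=720, psi_xx(-2)=-300, psi_xx(-1)=480, psi_xx(3)=-7200; psi_yy(-1)=-72, psi_yy(1)=24, psi_yy(2)=-36.
Local maxima occur where both diagonal entries negative: (-2, -1), (-2, 2), (3, -1), (3, 2). Count: 4.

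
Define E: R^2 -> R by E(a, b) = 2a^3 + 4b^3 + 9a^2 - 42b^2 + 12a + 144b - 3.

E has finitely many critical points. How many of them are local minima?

1

E separates as a function of a plus a function of b, so ∇E=0 decouples.
∂E/∂a = 6(a + 1)(a + 2) = 0 at a ∈ {-2, -1}; ∂E/∂b = 12(b - 4)(b - 3) = 0 at b ∈ {3, 4}.
The Hessian is diagonal: diag(E_aa, E_bb). Second derivatives: E_aa(-2)=-6, E_aa(-1)=6; E_bb(3)=-12, E_bb(4)=12.
Local minima occur where both diagonal entries positive: (-1, 4). Count: 1.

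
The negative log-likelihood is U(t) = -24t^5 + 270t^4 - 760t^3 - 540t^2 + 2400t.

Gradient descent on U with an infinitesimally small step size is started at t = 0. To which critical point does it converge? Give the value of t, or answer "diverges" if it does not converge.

U'(t) = -120(t - 5)(t - 4)(t - 1)(t + 1), so U'(0) = 2400.
Gradient descent moves in the -U' direction, i.e. t is decreasing.
The nearest critical point in that direction is t = -1, where U'' = 7200 > 0 (a local minimum). The iterate converges there.

-1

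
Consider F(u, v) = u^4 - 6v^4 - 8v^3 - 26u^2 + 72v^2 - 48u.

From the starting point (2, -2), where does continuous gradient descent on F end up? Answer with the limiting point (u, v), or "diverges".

(4, 0)

F is separable, so gradient descent decouples: u follows -∂F/∂u, v follows -∂F/∂v.
∂F/∂u = 4(u - 4)(u + 1)(u + 3); at u=2 this is -120, so u increases.
∂F/∂v = -24v(v - 2)(v + 3); at v=-2 this is -192, so v increases.
u converges to its nearest critical value 4 (a local min of the u-part); v converges to 0. The iterate converges to (4, 0).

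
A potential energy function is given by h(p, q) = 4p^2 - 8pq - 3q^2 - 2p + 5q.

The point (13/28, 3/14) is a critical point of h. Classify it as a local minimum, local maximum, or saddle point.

The Hessian of h is constant: H = [[8, -8], [-8, -6]].
det(H) = 8·(-6) − (-8)² = -112.
Since det(H) < 0, H is indefinite and the critical point is a saddle point.

saddle point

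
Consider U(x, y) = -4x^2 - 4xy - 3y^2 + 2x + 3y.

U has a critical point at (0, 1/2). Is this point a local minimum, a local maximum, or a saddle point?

The Hessian of U is constant: H = [[-8, -4], [-4, -6]].
det(H) = (-8)·(-6) − (-4)² = 32.
det(H) > 0 and tr(H) = -14 < 0, so H is negative definite and the point is a local maximum.

local maximum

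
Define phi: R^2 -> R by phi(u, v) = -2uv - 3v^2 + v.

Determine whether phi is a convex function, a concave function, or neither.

neither

phi is quadratic, so its Hessian is the constant matrix H = [[0, -2], [-2, -6]].
det(H) = -4, tr(H) = -6.
det(H) < 0, so H is indefinite: neither convex nor concave.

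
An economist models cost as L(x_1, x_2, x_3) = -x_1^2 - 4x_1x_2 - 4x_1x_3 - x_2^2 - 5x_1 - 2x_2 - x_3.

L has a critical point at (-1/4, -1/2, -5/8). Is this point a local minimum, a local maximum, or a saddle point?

saddle point

The Hessian is constant: H = [[-2, -4, -4], [-4, -2, 0], [-4, 0, 0]].
Leading principal minors: Δ₁ = -2, Δ₂ = -12, Δ₃ = 32.
The minors fit neither the all-positive nor the alternating-sign pattern, so H is indefinite: a saddle point.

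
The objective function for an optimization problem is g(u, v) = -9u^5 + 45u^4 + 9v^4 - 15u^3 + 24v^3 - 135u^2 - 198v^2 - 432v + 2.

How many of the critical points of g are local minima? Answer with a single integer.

g separates as a function of u plus a function of v, so ∇g=0 decouples.
∂g/∂u = -45u(u - 3)(u - 2)(u + 1) = 0 at u ∈ {-1, 0, 2, 3}; ∂g/∂v = 36(v - 3)(v + 1)(v + 4) = 0 at v ∈ {-4, -1, 3}.
The Hessian is diagonal: diag(g_uu, g_vv). Second derivatives: g_uu(-1)=540, g_uu(0)=-270, g_uu(2)=270, g_uu(3)=-540; g_vv(-4)=756, g_vv(-1)=-432, g_vv(3)=1008.
Local minima occur where both diagonal entries positive: (-1, -4), (-1, 3), (2, -4), (2, 3). Count: 4.

4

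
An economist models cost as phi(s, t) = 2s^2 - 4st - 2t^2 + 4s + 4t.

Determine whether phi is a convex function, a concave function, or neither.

phi is quadratic, so its Hessian is the constant matrix H = [[4, -4], [-4, -4]].
det(H) = -32, tr(H) = 0.
det(H) < 0, so H is indefinite: neither convex nor concave.

neither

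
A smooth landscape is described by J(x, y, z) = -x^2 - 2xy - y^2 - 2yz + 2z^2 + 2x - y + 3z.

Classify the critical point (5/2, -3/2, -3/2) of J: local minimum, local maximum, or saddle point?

saddle point

The Hessian is constant: H = [[-2, -2, 0], [-2, -2, -2], [0, -2, 4]].
Leading principal minors: Δ₁ = -2, Δ₂ = 0, Δ₃ = 8.
The minors fit neither the all-positive nor the alternating-sign pattern, so H is indefinite: a saddle point.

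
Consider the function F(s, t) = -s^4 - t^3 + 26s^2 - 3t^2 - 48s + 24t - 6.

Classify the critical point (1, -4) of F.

local minimum

The mixed partial ∂²F/∂s∂t is 0, so the Hessian at any point is diag(F_ss, F_tt) = diag(4(-3s^2 + 13), -6(t + 1)).
At (1, -4): H = diag(40, 18).
Both eigenvalues are positive, so H is positive definite: a local minimum.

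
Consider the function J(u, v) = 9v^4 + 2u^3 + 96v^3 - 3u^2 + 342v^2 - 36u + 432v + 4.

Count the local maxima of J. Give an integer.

J separates as a function of u plus a function of v, so ∇J=0 decouples.
∂J/∂u = 6(u - 3)(u + 2) = 0 at u ∈ {-2, 3}; ∂J/∂v = 36(v + 1)(v + 3)(v + 4) = 0 at v ∈ {-4, -3, -1}.
The Hessian is diagonal: diag(J_uu, J_vv). Second derivatives: J_uu(-2)=-30, J_uu(3)=30; J_vv(-4)=108, J_vv(-3)=-72, J_vv(-1)=216.
Local maxima occur where both diagonal entries negative: (-2, -3). Count: 1.

1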